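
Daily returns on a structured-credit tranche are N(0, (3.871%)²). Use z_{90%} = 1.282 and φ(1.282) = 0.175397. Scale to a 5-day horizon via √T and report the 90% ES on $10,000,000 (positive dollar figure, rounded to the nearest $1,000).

σ_{5d} = 3.871% × √5 = 8.656%.
ES multiplier = φ(z)/(1−α) = 0.175397/0.1 = 1.754.
ES = 8.656% × 1.754 = 15.183%; on $10,000,000: $1,518,300.

$1,518,000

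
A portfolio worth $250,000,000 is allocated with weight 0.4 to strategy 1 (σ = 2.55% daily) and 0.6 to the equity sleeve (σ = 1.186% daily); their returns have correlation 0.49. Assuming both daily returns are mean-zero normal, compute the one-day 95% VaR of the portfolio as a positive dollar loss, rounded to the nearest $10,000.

$6,180,000

σ_p² = 0.4²·2.55² + 0.6²·1.186² + 2·0.49·0.4·0.6·2.55·1.186 = 2.2581 (%²).
σ_p = √2.2581 = 1.503%.
At 95%, z = 1.645.
VaR = 1.645 × 1.503% = 2.472%; on $250,000,000 that is $6,180,000.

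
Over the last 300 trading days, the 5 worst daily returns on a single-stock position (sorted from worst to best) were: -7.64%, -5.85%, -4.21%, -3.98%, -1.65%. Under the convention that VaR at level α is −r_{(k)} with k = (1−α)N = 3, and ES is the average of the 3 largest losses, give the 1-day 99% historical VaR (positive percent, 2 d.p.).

k = 3; the 3rd lowest return is -4.21%, so VaR = 4.21%.

4.21%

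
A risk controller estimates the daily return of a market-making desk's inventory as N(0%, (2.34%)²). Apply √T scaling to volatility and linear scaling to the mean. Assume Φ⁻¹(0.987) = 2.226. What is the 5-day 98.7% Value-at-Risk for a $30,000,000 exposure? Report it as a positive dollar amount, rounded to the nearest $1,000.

σ_{5d} = 2.34% × √5 = 5.232%.
VaR = 2.226 × 5.232% = 11.646%.
On $30,000,000: 0.11646 × $30,000,000 = $3,493,800.

$3,494,000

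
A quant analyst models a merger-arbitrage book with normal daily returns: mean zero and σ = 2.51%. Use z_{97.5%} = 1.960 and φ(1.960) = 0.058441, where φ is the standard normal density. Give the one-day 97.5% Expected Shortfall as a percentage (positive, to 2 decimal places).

Tail multiplier: φ(z)/(1−α) = 0.058441 / 0.025 = 2.338.
ES = 2.51% × 2.338 = 5.868%.

5.87%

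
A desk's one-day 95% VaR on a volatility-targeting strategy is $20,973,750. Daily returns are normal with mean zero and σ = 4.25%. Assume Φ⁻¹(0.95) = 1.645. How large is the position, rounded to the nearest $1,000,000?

$300,000,000

VaR as a fraction of value: z·σ = 1.645 × 4.25% = 6.99125%.
Position = $20,973,750 / 0.0699125 = $300,000,000.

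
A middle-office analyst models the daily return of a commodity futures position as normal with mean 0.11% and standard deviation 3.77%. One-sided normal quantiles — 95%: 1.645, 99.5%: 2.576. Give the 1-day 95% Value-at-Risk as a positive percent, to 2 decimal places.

VaR = −μ + z·σ = −(0.11%) + 1.645 × 3.77% = 6.092%.

6.09%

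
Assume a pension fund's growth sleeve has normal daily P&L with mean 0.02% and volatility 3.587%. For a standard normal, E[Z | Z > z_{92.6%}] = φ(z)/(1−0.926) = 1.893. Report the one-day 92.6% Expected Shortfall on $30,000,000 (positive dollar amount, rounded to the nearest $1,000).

$2,031,000

ES = −(0.02%) + 3.587% × 1.893 = 6.770%.
On $30,000,000: 0.06770 × $30,000,000 = $2,031,000.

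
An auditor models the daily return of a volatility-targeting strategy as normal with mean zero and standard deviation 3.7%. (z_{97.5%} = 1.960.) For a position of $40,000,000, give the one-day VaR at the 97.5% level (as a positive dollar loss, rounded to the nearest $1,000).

$2,901,000

VaR = z·σ = 1.960 × 3.7% = 7.252%.
On $40,000,000: 0.07252 × $40,000,000 = $2,900,800.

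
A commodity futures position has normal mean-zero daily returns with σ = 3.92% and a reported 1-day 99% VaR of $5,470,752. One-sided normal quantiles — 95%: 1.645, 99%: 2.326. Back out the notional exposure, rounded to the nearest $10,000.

VaR as a fraction of value: z·σ = 2.326 × 3.92% = 9.11792%.
Position = $5,470,752 / 0.0911792 = $60,000,000.

$60,000,000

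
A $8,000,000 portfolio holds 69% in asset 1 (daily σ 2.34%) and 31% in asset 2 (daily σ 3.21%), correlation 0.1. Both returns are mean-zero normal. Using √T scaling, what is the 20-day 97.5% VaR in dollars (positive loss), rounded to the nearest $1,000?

σ_p = √(0.69²·2.34² + 0.31²·3.21² + 2·0.1·0.69·0.31·2.34·3.21) = 1.980%.
σ_{20d} = 1.980% × √20 = 8.855%.
z(97.5%) = 1.960.
VaR = 1.960 × 8.855% = 17.356%; on $8,000,000 that is $1,388,480.

$1,388,000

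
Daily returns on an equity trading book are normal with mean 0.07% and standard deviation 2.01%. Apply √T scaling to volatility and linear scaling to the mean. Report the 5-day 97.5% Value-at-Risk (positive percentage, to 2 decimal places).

At 97.5%, z = 1.960.
σ_{5d} = 2.01% × √5 = 4.494%; μ_{5d} = 5 × 0.07% = 0.350%.
VaR = −(0.350%) + 1.960 × 4.494% = 8.458%.

8.46%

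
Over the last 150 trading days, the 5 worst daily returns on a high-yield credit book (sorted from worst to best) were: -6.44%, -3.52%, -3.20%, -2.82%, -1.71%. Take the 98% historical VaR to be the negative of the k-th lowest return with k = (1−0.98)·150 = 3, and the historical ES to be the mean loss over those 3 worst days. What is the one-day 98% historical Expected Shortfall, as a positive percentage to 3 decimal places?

4.387%

The 3 worst returns sum to -13.16%.
ES = −(-13.16%) / 3 = 4.3866…% ≈ 4.387%.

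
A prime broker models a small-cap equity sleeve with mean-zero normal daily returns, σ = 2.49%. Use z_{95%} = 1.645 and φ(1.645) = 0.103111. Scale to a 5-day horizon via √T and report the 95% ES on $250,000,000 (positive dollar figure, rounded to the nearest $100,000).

$28,700,000

σ_{5d} = 2.49% × √5 = 5.568%.
ES multiplier = φ(z)/(1−α) = 0.103111/0.05 = 2.062.
ES = 5.568% × 2.062 = 11.481%; on $250,000,000: $28,702,500.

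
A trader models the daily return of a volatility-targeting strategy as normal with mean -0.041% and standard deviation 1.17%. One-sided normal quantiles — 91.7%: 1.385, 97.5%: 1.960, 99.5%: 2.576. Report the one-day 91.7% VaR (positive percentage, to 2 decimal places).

VaR = −μ + z·σ = −(-0.041%) + 1.385 × 1.17% = 1.661%.

1.66%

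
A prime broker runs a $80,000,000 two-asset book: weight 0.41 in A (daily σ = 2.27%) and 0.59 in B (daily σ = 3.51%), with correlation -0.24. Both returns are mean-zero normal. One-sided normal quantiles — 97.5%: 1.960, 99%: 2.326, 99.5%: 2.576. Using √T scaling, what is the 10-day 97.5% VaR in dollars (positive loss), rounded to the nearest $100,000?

σ_p = √(0.41²·2.27² + 0.59²·3.51² + 2·-0.24·0.41·0.59·2.27·3.51) = 2.057%.
σ_{10d} = 2.057% × √10 = 6.505%.
VaR = 1.960 × 6.505% = 12.750%; on $80,000,000 that is $10,200,000.

$10,200,000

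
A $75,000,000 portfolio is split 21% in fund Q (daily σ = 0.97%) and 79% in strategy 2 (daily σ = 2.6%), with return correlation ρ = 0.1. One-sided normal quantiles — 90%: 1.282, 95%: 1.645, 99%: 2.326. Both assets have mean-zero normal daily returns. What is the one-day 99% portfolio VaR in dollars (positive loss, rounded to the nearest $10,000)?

σ_p² = 0.21²·0.97² + 0.79²·2.6² + 2·0.1·0.21·0.79·0.97·2.6 = 4.3441 (%²).
σ_p = √4.3441 = 2.084%.
VaR = 2.326 × 2.084% = 4.847%; on $75,000,000 that is $3,635,250.

$3,640,000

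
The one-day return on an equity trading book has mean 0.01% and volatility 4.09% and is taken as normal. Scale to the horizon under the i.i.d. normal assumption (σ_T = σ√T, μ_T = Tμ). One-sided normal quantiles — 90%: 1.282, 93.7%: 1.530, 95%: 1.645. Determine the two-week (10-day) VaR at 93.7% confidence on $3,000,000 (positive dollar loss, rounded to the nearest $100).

$590,700

σ_{10d} = 4.09% × √10 = 12.934%; μ_{10d} = 10 × 0.01% = 0.100%.
VaR = −(0.100%) + 1.530 × 12.934% = 19.689%.
On $3,000,000: 0.19689 × $3,000,000 = $590,670.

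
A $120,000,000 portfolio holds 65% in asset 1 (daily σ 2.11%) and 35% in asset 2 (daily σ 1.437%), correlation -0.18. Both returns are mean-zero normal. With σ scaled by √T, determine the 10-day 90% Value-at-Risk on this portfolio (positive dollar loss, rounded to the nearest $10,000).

$6,680,000

σ_p = √(0.65²·2.11² + 0.35²·1.437² + 2·-0.18·0.65·0.35·2.11·1.437) = 1.373%.
σ_{10d} = 1.373% × √10 = 4.342%.
z(90%) = 1.282.
VaR = 1.282 × 4.342% = 5.566%; on $120,000,000 that is $6,679,200.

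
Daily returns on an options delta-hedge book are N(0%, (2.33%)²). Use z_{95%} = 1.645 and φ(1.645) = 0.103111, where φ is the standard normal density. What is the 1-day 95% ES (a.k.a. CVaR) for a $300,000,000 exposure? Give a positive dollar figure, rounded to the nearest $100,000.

Tail multiplier: φ(z)/(1−α) = 0.103111 / 0.05 = 2.062.
ES = 2.33% × 2.062 = 4.804%.
On $300,000,000: 0.04804 × $300,000,000 = $14,412,000.

$14,400,000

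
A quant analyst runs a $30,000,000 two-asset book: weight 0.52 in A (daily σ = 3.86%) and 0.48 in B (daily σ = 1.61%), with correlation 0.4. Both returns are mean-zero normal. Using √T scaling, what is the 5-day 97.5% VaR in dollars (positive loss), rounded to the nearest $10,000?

$3,180,000

σ_p = √(0.52²·3.86² + 0.48²·1.61² + 2·0.4·0.52·0.48·3.86·1.61) = 2.422%.
σ_{5d} = 2.422% × √5 = 5.416%.
z(97.5%) = 1.960.
VaR = 1.960 × 5.416% = 10.615%; on $30,000,000 that is $3,184,500.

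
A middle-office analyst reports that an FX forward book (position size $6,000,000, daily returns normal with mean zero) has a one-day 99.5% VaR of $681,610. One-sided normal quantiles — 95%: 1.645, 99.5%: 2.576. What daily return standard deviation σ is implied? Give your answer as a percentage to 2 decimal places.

VaR as a fraction: $681,610 / $6,000,000 = 11.360%.
σ = VaR / z = 11.360% / 2.576 = 4.410%.

4.41%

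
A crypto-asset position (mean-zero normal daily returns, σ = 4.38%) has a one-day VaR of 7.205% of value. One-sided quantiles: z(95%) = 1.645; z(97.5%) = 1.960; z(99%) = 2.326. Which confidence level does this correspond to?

Implied z = VaR/σ = 7.205 / 4.38 = 1.645.
This matches z(95%) = 1.645.

95%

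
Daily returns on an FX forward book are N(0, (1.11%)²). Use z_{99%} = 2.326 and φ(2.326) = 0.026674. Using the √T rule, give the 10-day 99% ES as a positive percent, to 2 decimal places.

9.36%

σ_{10d} = 1.11% × √10 = 3.510%.
ES multiplier = φ(z)/(1−α) = 0.026674/0.01 = 2.667.
ES = 3.510% × 2.667 = 9.361%.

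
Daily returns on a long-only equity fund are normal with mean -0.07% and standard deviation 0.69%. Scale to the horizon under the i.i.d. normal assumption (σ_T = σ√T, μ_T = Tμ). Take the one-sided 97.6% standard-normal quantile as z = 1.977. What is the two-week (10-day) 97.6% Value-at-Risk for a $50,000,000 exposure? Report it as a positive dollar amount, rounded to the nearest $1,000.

σ_{10d} = 0.69% × √10 = 2.182%; μ_{10d} = 10 × -0.07% = -0.700%.
VaR = −(-0.700%) + 1.977 × 2.182% = 5.014%.
On $50,000,000: 0.05014 × $50,000,000 = $2,507,000.

$2,507,000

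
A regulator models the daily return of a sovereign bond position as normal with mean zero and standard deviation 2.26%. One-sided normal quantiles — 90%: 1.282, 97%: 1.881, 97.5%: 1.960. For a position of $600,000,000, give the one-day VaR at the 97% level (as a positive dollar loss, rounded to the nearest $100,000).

VaR = z·σ = 1.881 × 2.26% = 4.251%.
On $600,000,000: 0.04251 × $600,000,000 = $25,506,000.

$25,500,000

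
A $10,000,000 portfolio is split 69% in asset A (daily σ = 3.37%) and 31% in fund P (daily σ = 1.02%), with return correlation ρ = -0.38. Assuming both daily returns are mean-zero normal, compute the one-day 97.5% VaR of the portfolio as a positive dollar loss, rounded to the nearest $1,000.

$436,000

σ_p² = 0.69²·3.37² + 0.31²·1.02² + 2·-0.38·0.69·0.31·3.37·1.02 = 4.9482 (%²).
σ_p = √4.9482 = 2.224%.
At 97.5%, z = 1.960.
VaR = 1.960 × 2.224% = 4.359%; on $10,000,000 that is $435,900.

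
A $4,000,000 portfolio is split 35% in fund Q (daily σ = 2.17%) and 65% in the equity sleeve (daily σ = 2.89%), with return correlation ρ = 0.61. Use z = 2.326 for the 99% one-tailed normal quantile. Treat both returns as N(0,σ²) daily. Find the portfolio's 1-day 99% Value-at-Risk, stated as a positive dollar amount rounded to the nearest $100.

σ_p² = 0.35²·2.17² + 0.65²·2.89² + 2·0.61·0.35·0.65·2.17·2.89 = 5.8462 (%²).
σ_p = √5.8462 = 2.418%.
VaR = 2.326 × 2.418% = 5.624%; on $4,000,000 that is $224,960.

$225,000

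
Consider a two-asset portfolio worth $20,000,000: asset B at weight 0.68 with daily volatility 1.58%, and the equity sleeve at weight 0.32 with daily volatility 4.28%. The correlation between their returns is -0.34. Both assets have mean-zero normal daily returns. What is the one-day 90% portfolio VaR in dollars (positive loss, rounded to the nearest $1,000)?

$365,000

σ_p² = 0.68²·1.58² + 0.32²·4.28² + 2·-0.34·0.68·0.32·1.58·4.28 = 2.0295 (%²).
σ_p = √2.0295 = 1.425%.
At 90%, z = 1.282.
VaR = 1.282 × 1.425% = 1.827%; on $20,000,000 that is $365,400.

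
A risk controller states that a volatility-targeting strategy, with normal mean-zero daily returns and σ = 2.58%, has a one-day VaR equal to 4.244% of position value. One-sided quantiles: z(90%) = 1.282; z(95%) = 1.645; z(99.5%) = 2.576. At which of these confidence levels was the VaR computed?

95%

Implied z = VaR/σ = 4.244 / 2.58 = 1.645.
This matches z(95%) = 1.645.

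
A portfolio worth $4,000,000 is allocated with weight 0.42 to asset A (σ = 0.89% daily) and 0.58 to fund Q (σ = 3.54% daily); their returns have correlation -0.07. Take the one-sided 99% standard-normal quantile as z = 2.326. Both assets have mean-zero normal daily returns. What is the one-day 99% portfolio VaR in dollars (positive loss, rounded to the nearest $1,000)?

σ_p² = 0.42²·0.89² + 0.58²·3.54² + 2·-0.07·0.42·0.58·0.89·3.54 = 4.2479 (%²).
σ_p = √4.2479 = 2.061%.
VaR = 2.326 × 2.061% = 4.794%; on $4,000,000 that is $191,760.

$192,000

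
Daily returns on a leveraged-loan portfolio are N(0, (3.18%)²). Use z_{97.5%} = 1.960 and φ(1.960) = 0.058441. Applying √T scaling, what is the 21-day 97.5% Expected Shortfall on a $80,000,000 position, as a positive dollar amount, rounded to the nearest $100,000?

$27,300,000

σ_{21d} = 3.18% × √21 = 14.573%.
ES multiplier = φ(z)/(1−α) = 0.058441/0.025 = 2.338.
ES = 14.573% × 2.338 = 34.072%; on $80,000,000: $27,257,600.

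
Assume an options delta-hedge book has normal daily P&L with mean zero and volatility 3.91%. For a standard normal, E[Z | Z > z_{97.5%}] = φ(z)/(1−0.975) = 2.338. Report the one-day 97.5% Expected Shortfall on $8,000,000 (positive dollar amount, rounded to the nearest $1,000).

$731,000

ES = 3.91% × 2.338 = 9.142%.
On $8,000,000: 0.09142 × $8,000,000 = $731,360.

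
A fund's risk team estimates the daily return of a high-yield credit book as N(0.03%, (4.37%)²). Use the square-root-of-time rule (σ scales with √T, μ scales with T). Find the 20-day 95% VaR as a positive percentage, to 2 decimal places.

At 95%, z = 1.645.
σ_{20d} = 4.37% × √20 = 19.543%; μ_{20d} = 20 × 0.03% = 0.600%.
VaR = −(0.600%) + 1.645 × 19.543% = 31.548%.

31.55%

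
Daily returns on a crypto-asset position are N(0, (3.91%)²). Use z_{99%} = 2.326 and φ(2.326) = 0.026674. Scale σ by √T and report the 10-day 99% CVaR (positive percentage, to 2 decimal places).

σ_{10d} = 3.91% × √10 = 12.365%.
ES multiplier = φ(z)/(1−α) = 0.026674/0.01 = 2.667.
ES = 12.365% × 2.667 = 32.977%.

32.98%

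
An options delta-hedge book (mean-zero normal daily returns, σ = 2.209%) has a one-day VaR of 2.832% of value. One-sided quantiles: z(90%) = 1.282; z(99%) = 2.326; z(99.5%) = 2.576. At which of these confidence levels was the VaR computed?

Implied z = VaR/σ = 2.832 / 2.209 = 1.282.
This matches z(90%) = 1.282.

90%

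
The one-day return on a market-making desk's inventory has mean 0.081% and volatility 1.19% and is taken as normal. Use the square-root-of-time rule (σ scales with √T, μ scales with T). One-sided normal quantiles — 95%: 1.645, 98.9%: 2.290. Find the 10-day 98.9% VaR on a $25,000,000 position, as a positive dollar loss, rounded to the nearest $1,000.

$1,952,000

σ_{10d} = 1.19% × √10 = 3.763%; μ_{10d} = 10 × 0.081% = 0.810%.
VaR = −(0.810%) + 2.290 × 3.763% = 7.807%.
On $25,000,000: 0.07807 × $25,000,000 = $1,951,750.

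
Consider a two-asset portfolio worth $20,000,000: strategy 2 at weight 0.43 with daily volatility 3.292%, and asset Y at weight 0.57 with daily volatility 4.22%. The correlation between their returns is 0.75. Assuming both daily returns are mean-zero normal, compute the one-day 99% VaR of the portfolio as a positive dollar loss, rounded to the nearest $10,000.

$1,670,000

σ_p² = 0.43²·3.292² + 0.57²·4.22² + 2·0.75·0.43·0.57·3.292·4.22 = 12.8972 (%²).
σ_p = √12.8972 = 3.591%.
At 99%, z = 2.326.
VaR = 2.326 × 3.591% = 8.353%; on $20,000,000 that is $1,670,600.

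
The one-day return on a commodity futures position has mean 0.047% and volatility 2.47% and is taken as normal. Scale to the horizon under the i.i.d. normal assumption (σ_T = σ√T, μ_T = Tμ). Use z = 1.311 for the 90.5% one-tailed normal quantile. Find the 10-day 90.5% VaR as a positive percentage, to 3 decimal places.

9.770%

σ_{10d} = 2.47% × √10 = 7.811%; μ_{10d} = 10 × 0.047% = 0.470%.
VaR = −(0.470%) + 1.311 × 7.811% = 9.770%.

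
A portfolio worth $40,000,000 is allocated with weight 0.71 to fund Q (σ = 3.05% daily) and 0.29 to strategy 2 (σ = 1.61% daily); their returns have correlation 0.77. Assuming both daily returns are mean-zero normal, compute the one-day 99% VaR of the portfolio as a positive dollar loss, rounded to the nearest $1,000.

$2,366,000

σ_p² = 0.71²·3.05² + 0.29²·1.61² + 2·0.77·0.71·0.29·3.05·1.61 = 6.4644 (%²).
σ_p = √6.4644 = 2.543%.
At 99%, z = 2.326.
VaR = 2.326 × 2.543% = 5.915%; on $40,000,000 that is $2,366,000.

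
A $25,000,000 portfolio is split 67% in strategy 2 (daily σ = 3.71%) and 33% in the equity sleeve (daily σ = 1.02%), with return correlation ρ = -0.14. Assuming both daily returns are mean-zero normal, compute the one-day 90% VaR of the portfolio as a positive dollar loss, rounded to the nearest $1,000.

$789,000

σ_p² = 0.67²·3.71² + 0.33²·1.02² + 2·-0.14·0.67·0.33·3.71·1.02 = 6.0577 (%²).
σ_p = √6.0577 = 2.461%.
At 90%, z = 1.282.
VaR = 1.282 × 2.461% = 3.155%; on $25,000,000 that is $788,750.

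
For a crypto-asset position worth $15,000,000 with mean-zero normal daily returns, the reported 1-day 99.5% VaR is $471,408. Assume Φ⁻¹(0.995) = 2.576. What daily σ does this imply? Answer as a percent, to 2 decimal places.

VaR as a fraction: $471,408 / $15,000,000 = 3.143%.
σ = VaR / z = 3.143% / 2.576 = 1.220%.

1.22%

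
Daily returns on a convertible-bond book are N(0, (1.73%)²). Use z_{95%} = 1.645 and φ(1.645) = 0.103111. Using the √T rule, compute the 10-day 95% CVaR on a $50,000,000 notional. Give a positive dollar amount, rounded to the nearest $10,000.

σ_{10d} = 1.73% × √10 = 5.471%.
ES multiplier = φ(z)/(1−α) = 0.103111/0.05 = 2.062.
ES = 5.471% × 2.062 = 11.281%; on $50,000,000: $5,640,500.

$5,640,000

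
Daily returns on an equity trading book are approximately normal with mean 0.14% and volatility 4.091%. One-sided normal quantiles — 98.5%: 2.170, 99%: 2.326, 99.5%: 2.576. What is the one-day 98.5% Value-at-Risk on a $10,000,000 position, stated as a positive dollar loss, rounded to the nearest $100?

VaR = −μ + z·σ = −(0.14%) + 2.170 × 4.091% = 8.737%.
On $10,000,000: 0.08737 × $10,000,000 = $873,700.

$873,700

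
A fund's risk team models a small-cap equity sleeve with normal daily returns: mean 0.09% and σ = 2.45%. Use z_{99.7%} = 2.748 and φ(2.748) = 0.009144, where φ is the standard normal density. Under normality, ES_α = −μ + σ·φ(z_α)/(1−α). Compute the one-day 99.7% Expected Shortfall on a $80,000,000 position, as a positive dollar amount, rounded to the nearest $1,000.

Tail multiplier: φ(z)/(1−α) = 0.009144 / 0.003 = 3.048.
ES = −(0.09%) + 2.45% × 3.048 = 7.378%.
On $80,000,000: 0.07378 × $80,000,000 = $5,902,400.

$5,902,000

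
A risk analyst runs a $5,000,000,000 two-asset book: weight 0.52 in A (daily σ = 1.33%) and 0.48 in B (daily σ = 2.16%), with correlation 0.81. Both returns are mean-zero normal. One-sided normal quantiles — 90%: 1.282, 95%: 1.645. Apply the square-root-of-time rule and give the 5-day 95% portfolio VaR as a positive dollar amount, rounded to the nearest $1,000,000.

σ_p = √(0.52²·1.33² + 0.48²·2.16² + 2·0.81·0.52·0.48·1.33·2.16) = 1.648%.
σ_{5d} = 1.648% × √5 = 3.685%.
VaR = 1.645 × 3.685% = 6.062%; on $5,000,000,000 that is $303,100,000.

$303,000,000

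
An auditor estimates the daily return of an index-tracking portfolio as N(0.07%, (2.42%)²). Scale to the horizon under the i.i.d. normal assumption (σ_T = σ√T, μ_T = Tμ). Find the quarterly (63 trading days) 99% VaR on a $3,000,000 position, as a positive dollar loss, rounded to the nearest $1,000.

At 99%, z = 2.326.
σ_{63d} = 2.42% × √63 = 19.208%; μ_{63d} = 63 × 0.07% = 4.410%.
VaR = −(4.410%) + 2.326 × 19.208% = 40.268%.
On $3,000,000: 0.40268 × $3,000,000 = $1,208,040.

$1,208,000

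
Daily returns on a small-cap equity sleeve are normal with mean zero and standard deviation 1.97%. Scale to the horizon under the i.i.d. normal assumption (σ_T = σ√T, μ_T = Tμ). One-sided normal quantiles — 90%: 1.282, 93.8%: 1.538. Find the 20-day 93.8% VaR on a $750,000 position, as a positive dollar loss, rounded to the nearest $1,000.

$102,000

σ_{20d} = 1.97% × √20 = 8.810%.
VaR = 1.538 × 8.810% = 13.550%.
On $750,000: 0.13550 × $750,000 = $101,625.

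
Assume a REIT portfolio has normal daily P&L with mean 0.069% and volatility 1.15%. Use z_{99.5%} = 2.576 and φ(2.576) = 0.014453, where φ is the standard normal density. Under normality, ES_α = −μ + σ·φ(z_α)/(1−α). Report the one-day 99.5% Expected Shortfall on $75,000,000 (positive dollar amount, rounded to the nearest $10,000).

Tail multiplier: φ(z)/(1−α) = 0.014453 / 0.005 = 2.891.
ES = −(0.069%) + 1.15% × 2.891 = 3.256%.
On $75,000,000: 0.03256 × $75,000,000 = $2,442,000.

$2,440,000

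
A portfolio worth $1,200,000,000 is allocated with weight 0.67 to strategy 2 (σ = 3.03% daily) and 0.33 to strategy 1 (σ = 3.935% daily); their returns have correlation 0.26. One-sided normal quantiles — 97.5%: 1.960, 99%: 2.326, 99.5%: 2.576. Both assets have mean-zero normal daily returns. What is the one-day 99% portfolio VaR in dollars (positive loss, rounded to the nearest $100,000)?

σ_p² = 0.67²·3.03² + 0.33²·3.935² + 2·0.26·0.67·0.33·3.03·3.935 = 7.1784 (%²).
σ_p = √7.1784 = 2.679%.
VaR = 2.326 × 2.679% = 6.231%; on $1,200,000,000 that is $74,772,000.

$74,800,000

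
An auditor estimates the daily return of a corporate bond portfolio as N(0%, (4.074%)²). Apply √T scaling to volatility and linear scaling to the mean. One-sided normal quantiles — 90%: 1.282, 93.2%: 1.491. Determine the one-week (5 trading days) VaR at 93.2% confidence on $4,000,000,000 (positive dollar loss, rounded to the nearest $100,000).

$543,300,000

σ_{5d} = 4.074% × √5 = 9.110%.
VaR = 1.491 × 9.110% = 13.583%.
On $4,000,000,000: 0.13583 × $4,000,000,000 = $543,320,000.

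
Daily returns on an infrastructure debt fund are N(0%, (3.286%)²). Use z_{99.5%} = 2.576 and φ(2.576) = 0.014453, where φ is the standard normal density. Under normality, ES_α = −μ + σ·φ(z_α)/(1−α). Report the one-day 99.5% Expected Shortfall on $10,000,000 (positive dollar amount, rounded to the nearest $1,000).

$950,000

Tail multiplier: φ(z)/(1−α) = 0.014453 / 0.005 = 2.891.
ES = 3.286% × 2.891 = 9.500%.
On $10,000,000: 0.09500 × $10,000,000 = $950,000.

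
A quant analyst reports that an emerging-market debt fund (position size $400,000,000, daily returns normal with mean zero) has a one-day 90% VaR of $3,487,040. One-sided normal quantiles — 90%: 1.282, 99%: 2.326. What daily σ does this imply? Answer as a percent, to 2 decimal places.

0.68%

VaR as a fraction: $3,487,040 / $400,000,000 = 0.872%.
σ = VaR / z = 0.872% / 1.282 = 0.680%.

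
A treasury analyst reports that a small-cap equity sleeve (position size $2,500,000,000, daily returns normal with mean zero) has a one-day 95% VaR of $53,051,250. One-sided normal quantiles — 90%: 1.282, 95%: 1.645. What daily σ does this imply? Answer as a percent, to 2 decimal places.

VaR as a fraction: $53,051,250 / $2,500,000,000 = 2.122%.
σ = VaR / z = 2.122% / 1.645 = 1.290%.

1.29%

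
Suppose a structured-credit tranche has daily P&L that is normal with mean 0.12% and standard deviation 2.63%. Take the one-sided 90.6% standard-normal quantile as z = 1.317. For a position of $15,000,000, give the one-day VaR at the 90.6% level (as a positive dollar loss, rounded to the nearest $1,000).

$502,000

VaR = −μ + z·σ = −(0.12%) + 1.317 × 2.63% = 3.344%.
On $15,000,000: 0.03344 × $15,000,000 = $501,600.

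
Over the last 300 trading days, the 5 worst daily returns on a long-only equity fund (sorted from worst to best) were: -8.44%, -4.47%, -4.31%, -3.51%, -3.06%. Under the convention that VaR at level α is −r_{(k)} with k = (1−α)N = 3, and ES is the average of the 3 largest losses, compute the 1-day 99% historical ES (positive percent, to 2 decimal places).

5.74%

The 3 worst returns sum to -17.22%.
ES = −(-17.22%) / 3 = 5.74%.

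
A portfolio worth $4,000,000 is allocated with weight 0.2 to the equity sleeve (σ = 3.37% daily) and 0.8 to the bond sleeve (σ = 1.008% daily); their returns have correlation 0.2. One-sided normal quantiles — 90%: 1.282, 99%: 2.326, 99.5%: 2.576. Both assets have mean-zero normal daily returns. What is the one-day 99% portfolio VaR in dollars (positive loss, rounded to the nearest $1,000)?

σ_p² = 0.2²·3.37² + 0.8²·1.008² + 2·0.2·0.2·0.8·3.37·1.008 = 1.3220 (%²).
σ_p = √1.3220 = 1.150%.
VaR = 2.326 × 1.150% = 2.675%; on $4,000,000 that is $107,000.

$107,000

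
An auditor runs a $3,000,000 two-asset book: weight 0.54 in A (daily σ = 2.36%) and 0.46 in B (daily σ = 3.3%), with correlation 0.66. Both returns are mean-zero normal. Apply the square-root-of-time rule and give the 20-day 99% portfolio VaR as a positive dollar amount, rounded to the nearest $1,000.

σ_p = √(0.54²·2.36² + 0.46²·3.3² + 2·0.66·0.54·0.46·2.36·3.3) = 2.546%.
σ_{20d} = 2.546% × √20 = 11.386%.
z(99%) = 2.326.
VaR = 2.326 × 11.386% = 26.484%; on $3,000,000 that is $794,520.

$795,000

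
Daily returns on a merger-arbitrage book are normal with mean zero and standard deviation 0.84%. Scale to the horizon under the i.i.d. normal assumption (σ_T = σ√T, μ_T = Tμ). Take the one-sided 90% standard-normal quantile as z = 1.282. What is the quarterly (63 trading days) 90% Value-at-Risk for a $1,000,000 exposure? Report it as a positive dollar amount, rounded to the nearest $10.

$85,470

σ_{63d} = 0.84% × √63 = 6.667%.
VaR = 1.282 × 6.667% = 8.547%.
On $1,000,000: 0.08547 × $1,000,000 = $85,470.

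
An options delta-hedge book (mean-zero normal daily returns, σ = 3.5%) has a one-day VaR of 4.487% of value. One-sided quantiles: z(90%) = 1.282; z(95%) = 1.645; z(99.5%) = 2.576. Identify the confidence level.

Implied z = VaR/σ = 4.487 / 3.5 = 1.282.
This matches z(90%) = 1.282.

90%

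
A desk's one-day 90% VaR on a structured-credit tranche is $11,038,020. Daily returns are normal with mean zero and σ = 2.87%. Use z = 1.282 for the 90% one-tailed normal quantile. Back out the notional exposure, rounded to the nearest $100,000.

$300,000,000

VaR as a fraction of value: z·σ = 1.282 × 2.87% = 3.67934%.
Position = $11,038,020 / 0.0367934 = $300,000,000.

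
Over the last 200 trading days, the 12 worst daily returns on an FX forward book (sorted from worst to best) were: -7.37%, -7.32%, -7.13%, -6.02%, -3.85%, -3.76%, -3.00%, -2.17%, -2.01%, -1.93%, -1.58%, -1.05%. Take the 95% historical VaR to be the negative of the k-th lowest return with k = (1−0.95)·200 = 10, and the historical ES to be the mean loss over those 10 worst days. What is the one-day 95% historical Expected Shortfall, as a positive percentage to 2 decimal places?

4.46%

The 10 worst returns sum to -44.56%.
ES = −(-44.56%) / 10 = 4.456% ≈ 4.46%.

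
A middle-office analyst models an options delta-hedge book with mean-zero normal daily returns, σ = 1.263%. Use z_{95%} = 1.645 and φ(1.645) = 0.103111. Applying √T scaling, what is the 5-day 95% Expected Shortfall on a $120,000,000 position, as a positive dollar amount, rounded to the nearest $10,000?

σ_{5d} = 1.263% × √5 = 2.824%.
ES multiplier = φ(z)/(1−α) = 0.103111/0.05 = 2.062.
ES = 2.824% × 2.062 = 5.823%; on $120,000,000: $6,987,600.

$6,990,000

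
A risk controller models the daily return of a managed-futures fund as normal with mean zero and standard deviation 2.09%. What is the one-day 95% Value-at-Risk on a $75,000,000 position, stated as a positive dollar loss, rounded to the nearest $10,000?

At 95% one-sided, z = 1.645.
VaR = z·σ = 1.645 × 2.09% = 3.438%.
On $75,000,000: 0.03438 × $75,000,000 = $2,578,500.

$2,580,000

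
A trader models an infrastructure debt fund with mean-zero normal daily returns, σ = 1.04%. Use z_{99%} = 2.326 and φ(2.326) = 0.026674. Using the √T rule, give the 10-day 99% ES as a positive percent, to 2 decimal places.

σ_{10d} = 1.04% × √10 = 3.289%.
ES multiplier = φ(z)/(1−α) = 0.026674/0.01 = 2.667.
ES = 3.289% × 2.667 = 8.772%.

8.77%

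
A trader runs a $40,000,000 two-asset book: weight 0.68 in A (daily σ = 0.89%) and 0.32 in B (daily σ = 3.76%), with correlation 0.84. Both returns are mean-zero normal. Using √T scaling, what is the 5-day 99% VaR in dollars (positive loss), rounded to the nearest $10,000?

σ_p = √(0.68²·0.89² + 0.32²·3.76² + 2·0.84·0.68·0.32·0.89·3.76) = 1.743%.
σ_{5d} = 1.743% × √5 = 3.897%.
z(99%) = 2.326.
VaR = 2.326 × 3.897% = 9.064%; on $40,000,000 that is $3,625,600.

$3,630,000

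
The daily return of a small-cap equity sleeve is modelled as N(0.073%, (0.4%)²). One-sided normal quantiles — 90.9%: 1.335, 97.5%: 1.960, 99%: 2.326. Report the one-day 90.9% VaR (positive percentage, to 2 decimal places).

0.46%

VaR = −μ + z·σ = −(0.073%) + 1.335 × 0.4% = 0.461%.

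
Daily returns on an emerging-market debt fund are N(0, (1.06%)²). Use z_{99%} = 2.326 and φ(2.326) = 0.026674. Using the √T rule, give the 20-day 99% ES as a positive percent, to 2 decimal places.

σ_{20d} = 1.06% × √20 = 4.740%.
ES multiplier = φ(z)/(1−α) = 0.026674/0.01 = 2.667.
ES = 4.740% × 2.667 = 12.642%.

12.64%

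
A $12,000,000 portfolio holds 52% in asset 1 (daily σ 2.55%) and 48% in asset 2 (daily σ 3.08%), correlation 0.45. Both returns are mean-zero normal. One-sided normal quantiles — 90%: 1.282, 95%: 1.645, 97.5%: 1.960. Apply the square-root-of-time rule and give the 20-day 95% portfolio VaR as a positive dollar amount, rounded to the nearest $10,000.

$2,110,000

σ_p = √(0.52²·2.55² + 0.48²·3.08² + 2·0.45·0.52·0.48·2.55·3.08) = 2.389%.
σ_{20d} = 2.389% × √20 = 10.684%.
VaR = 1.645 × 10.684% = 17.575%; on $12,000,000 that is $2,109,000.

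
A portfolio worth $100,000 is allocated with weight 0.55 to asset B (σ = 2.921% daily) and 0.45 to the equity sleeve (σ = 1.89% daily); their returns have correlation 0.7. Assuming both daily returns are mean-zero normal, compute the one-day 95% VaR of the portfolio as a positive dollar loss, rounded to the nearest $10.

$3,760

σ_p² = 0.55²·2.921² + 0.45²·1.89² + 2·0.7·0.55·0.45·2.921·1.89 = 5.2173 (%²).
σ_p = √5.2173 = 2.284%.
At 95%, z = 1.645.
VaR = 1.645 × 2.284% = 3.757%; on $100,000 that is $3,757.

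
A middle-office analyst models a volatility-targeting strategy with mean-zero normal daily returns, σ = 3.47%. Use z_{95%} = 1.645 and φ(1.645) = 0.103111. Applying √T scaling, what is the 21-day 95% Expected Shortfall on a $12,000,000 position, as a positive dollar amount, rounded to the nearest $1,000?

σ_{21d} = 3.47% × √21 = 15.902%.
ES multiplier = φ(z)/(1−α) = 0.103111/0.05 = 2.062.
ES = 15.902% × 2.062 = 32.790%; on $12,000,000: $3,934,800.

$3,935,000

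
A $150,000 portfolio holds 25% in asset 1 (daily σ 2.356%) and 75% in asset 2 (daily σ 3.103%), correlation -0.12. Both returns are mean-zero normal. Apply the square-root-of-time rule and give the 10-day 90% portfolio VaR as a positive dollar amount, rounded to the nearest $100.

σ_p = √(0.25²·2.356² + 0.75²·3.103² + 2·-0.12·0.25·0.75·2.356·3.103) = 2.331%.
σ_{10d} = 2.331% × √10 = 7.371%.
z(90%) = 1.282.
VaR = 1.282 × 7.371% = 9.450%; on $150,000 that is $14,175.

$14,200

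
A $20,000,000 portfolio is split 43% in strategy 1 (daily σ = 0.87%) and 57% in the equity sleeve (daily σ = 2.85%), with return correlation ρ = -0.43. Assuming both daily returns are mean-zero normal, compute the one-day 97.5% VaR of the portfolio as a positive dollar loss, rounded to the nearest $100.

σ_p² = 0.43²·0.87² + 0.57²·2.85² + 2·-0.43·0.43·0.57·0.87·2.85 = 2.2563 (%²).
σ_p = √2.2563 = 1.502%.
At 97.5%, z = 1.960.
VaR = 1.960 × 1.502% = 2.944%; on $20,000,000 that is $588,800.

$588,800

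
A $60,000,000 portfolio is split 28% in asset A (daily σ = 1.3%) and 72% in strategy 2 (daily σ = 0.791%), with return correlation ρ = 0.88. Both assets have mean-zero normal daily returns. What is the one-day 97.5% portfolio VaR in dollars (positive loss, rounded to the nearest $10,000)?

$1,070,000

σ_p² = 0.28²·1.3² + 0.72²·0.791² + 2·0.88·0.28·0.72·1.3·0.791 = 0.8217 (%²).
σ_p = √0.8217 = 0.906%.
At 97.5%, z = 1.960.
VaR = 1.960 × 0.906% = 1.776%; on $60,000,000 that is $1,065,600.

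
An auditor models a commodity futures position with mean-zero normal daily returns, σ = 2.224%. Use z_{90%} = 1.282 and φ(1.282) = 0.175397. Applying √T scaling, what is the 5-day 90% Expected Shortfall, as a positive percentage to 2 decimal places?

8.72%

σ_{5d} = 2.224% × √5 = 4.973%.
ES multiplier = φ(z)/(1−α) = 0.175397/0.1 = 1.754.
ES = 4.973% × 1.754 = 8.723%.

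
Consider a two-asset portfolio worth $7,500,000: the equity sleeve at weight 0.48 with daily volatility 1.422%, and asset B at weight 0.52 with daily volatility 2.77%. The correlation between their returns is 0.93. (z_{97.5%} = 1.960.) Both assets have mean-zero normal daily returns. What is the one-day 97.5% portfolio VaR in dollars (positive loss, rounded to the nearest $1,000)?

σ_p² = 0.48²·1.422² + 0.52²·2.77² + 2·0.93·0.48·0.52·1.422·2.77 = 4.3693 (%²).
σ_p = √4.3693 = 2.090%.
VaR = 1.960 × 2.090% = 4.096%; on $7,500,000 that is $307,200.

$307,000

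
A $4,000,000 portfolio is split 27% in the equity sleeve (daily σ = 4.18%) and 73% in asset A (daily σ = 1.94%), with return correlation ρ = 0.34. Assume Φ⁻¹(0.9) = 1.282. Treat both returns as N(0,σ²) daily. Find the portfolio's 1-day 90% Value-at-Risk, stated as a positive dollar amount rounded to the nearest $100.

$107,200

σ_p² = 0.27²·4.18² + 0.73²·1.94² + 2·0.34·0.27·0.73·4.18·1.94 = 4.3662 (%²).
σ_p = √4.3662 = 2.090%.
VaR = 1.282 × 2.090% = 2.679%; on $4,000,000 that is $107,160.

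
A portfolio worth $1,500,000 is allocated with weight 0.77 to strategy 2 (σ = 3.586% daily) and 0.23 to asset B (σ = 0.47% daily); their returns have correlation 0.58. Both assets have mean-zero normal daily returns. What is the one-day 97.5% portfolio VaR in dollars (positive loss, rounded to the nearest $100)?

$83,100

σ_p² = 0.77²·3.586² + 0.23²·0.47² + 2·0.58·0.77·0.23·3.586·0.47 = 7.9823 (%²).
σ_p = √7.9823 = 2.825%.
At 97.5%, z = 1.960.
VaR = 1.960 × 2.825% = 5.537%; on $1,500,000 that is $83,055.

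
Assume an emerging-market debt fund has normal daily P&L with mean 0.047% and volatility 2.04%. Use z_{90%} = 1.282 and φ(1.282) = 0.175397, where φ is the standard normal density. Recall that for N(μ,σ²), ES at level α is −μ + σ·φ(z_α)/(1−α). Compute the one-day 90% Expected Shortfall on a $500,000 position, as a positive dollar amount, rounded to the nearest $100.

$17,700

Tail multiplier: φ(z)/(1−α) = 0.175397 / 0.1 = 1.754.
ES = −(0.047%) + 2.04% × 1.754 = 3.531%.
On $500,000: 0.03531 × $500,000 = $17,655.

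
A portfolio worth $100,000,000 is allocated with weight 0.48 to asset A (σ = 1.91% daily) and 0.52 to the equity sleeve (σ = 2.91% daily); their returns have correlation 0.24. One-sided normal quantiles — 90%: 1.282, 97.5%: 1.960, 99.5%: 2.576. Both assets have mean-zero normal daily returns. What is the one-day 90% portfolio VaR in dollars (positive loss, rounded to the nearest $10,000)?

σ_p² = 0.48²·1.91² + 0.52²·2.91² + 2·0.24·0.48·0.52·1.91·2.91 = 3.7962 (%²).
σ_p = √3.7962 = 1.948%.
VaR = 1.282 × 1.948% = 2.497%; on $100,000,000 that is $2,497,000.

$2,500,000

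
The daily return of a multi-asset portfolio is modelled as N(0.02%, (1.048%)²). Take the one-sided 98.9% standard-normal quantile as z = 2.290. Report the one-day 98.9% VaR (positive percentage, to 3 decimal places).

VaR = −μ + z·σ = −(0.02%) + 2.290 × 1.048% = 2.380%.

2.380%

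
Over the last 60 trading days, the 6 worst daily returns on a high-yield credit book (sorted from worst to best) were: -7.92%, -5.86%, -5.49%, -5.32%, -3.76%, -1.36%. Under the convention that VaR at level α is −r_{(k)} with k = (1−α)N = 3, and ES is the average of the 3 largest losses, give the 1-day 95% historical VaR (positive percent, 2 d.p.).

k = 3; the 3rd lowest return is -5.49%, so VaR = 5.49%.

5.49%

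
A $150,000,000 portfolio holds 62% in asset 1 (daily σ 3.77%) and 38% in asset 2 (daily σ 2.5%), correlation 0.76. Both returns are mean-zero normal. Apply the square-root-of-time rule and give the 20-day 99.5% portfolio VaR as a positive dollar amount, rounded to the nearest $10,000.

$53,930,000

σ_p = √(0.62²·3.77² + 0.38²·2.5² + 2·0.76·0.62·0.38·3.77·2.5) = 3.121%.
σ_{20d} = 3.121% × √20 = 13.958%.
z(99.5%) = 2.576.
VaR = 2.576 × 13.958% = 35.956%; on $150,000,000 that is $53,934,000.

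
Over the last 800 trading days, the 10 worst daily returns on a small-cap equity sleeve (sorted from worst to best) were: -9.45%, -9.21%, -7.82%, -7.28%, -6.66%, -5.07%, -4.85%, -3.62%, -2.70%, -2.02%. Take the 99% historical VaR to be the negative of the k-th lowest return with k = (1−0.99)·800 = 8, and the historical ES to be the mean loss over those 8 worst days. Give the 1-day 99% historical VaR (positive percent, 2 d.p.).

k = 8; the 8th lowest return is -3.62%, so VaR = 3.62%.

3.62%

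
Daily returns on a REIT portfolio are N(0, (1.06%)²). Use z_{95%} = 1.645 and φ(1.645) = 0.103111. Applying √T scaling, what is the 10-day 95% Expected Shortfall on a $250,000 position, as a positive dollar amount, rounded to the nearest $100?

σ_{10d} = 1.06% × √10 = 3.352%.
ES multiplier = φ(z)/(1−α) = 0.103111/0.05 = 2.062.
ES = 3.352% × 2.062 = 6.912%; on $250,000: $17,280.

$17,300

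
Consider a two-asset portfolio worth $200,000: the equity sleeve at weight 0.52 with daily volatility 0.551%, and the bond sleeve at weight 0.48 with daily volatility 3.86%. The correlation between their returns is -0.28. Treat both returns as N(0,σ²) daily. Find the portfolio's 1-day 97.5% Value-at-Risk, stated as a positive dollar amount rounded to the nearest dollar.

$7,032

σ_p² = 0.52²·0.551² + 0.48²·3.86² + 2·-0.28·0.52·0.48·0.551·3.86 = 3.2177 (%²).
σ_p = √3.2177 = 1.794%.
At 97.5%, z = 1.960.
VaR = 1.960 × 1.794% = 3.516%; on $200,000 that is $7,032.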